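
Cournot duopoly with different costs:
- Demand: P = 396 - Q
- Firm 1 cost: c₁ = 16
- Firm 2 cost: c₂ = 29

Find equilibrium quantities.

q₁* = 131.0, q₂* = 118.0

Work:
Reaction: q₁ = (396 - 16 - q₂)/2
Reaction: q₂ = (396 - 29 - q₁)/2
Solve simultaneously:
q₁* = (396 - 2×16 + 29)/3 = 131.0
q₂* = (396 - 2×29 + 16)/3 = 118.0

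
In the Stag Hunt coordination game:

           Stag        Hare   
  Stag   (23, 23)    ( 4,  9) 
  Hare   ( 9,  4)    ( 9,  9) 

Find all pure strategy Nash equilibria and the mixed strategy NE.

Pure NE: (Stag, Stag) and (Hare, Hare); Mixed NE: p = 0.2632, q = 0.2632

Work:
Check pure NE:
(Stag, Stag): (23, 23) - no unilateral deviation beneficial
(Hare, Hare): (9, 9) - no unilateral deviation beneficial
Mixed NE: P1 plays Stag with p = 0.2632, P2 plays Stag with q = 0.2632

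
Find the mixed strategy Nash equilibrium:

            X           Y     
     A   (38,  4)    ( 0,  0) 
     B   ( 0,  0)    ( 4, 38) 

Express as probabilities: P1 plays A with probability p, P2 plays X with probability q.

p = 0.9048, q = 0.0952

Work:
Find probabilities that make opponent indifferent:
P2 chooses q to make P1 indifferent between A and B
P1 chooses p to make P2 indifferent between X and Y
Mixed NE: P1 plays (A: 0.9048, B: 0.0952), P2 plays (X: 0.0952, Y: 0.9048)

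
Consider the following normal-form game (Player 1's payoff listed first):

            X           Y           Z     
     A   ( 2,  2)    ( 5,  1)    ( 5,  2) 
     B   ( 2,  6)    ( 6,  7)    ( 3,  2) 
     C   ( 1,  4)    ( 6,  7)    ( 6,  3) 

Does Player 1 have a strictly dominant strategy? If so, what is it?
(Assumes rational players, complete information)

No strictly dominant strategy exists for Player 1

Work:
A strategy strictly dominates another if it gives a strictly higher payoff against every opponent action. Compare each pair of P1's strategies column-by-column:
  A vs B: [2 vs 2, 5 vs 6, 5 vs 3] → A does not strictly dominate B (column X: 2 ≤ 2)
  A vs C: [2 vs 1, 5 vs 6, 5 vs 6] → A does not strictly dominate C (column Y: 5 ≤ 6)
  B vs A: [2 vs 2, 6 vs 5, 3 vs 5] → B does not strictly dominate A (column X: 2 ≤ 2)
  B vs C: [2 vs 1, 6 vs 6, 3 vs 6] → B does not strictly dominate C (column Y: 6 ≤ 6)
  C vs A: [1 vs 2, 6 vs 5, 6 vs 5] → C does not strictly dominate A (column X: 1 ≤ 2)
  C vs B: [1 vs 2, 6 vs 6, 6 vs 3] → C does not strictly dominate B (column X: 1 ≤ 2)
No single strategy strictly dominates all others → no strictly dominant strategy.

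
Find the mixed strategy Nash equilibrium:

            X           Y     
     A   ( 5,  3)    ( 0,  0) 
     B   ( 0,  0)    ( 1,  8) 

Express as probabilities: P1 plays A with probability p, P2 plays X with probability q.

p = 0.7273, q = 0.1667

Work:
Find probabilities that make opponent indifferent:
P2 chooses q to make P1 indifferent between A and B
P1 chooses p to make P2 indifferent between X and Y
Mixed NE: P1 plays (A: 0.7273, B: 0.2727), P2 plays (X: 0.1667, Y: 0.8333)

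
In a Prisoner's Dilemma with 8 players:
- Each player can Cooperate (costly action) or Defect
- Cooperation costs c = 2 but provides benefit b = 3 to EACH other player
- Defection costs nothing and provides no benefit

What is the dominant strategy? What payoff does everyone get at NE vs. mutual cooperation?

Dominant: Defect; NE payoff = 0; Coop payoff = 19

Work:
Defect dominates (saves cost c = 2, benefit to others is external)
NE: All defect → everyone gets 0
If all cooperate: each receives (7)×3 - 2 = 19
Social dilemma: 19 > 0 but NE gives 0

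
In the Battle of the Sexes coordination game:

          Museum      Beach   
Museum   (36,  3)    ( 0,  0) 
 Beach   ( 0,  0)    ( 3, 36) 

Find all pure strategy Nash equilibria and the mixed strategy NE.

Pure NE: (Museum, Museum) and (Beach, Beach); Mixed NE: p = 0.9231, q = 0.0769

Work:
Check pure NE:
(Museum, Museum): (36, 3) - no unilateral deviation beneficial
(Beach, Beach): (3, 36) - no unilateral deviation beneficial
Mixed NE: P1 plays Museum with p = 0.9231, P2 plays Museum with q = 0.0769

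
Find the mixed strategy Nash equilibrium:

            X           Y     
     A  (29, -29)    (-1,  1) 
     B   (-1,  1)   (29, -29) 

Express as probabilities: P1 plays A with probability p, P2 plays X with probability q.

p = 0.5, q = 0.5

Work:
Find probabilities that make opponent indifferent:
P2 chooses q to make P1 indifferent between A and B
P1 chooses p to make P2 indifferent between X and Y
Mixed NE: P1 plays (A: 0.5, B: 0.5), P2 plays (X: 0.5, Y: 0.5)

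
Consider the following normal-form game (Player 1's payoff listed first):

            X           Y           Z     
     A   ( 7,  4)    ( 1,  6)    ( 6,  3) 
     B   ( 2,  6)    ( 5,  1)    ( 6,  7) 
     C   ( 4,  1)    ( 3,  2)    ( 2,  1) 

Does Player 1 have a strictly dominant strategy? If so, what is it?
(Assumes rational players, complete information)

No strictly dominant strategy exists for Player 1

Work:
A strategy strictly dominates another if it gives a strictly higher payoff against every opponent action. Compare each pair of P1's strategies column-by-column:
  A vs B: [7 vs 2, 1 vs 5, 6 vs 6] → A does not strictly dominate B (column Y: 1 ≤ 5)
  A vs C: [7 vs 4, 1 vs 3, 6 vs 2] → A does not strictly dominate C (column Y: 1 ≤ 3)
  B vs A: [2 vs 7, 5 vs 1, 6 vs 6] → B does not strictly dominate A (column X: 2 ≤ 7)
  B vs C: [2 vs 4, 5 vs 3, 6 vs 2] → B does not strictly dominate C (column X: 2 ≤ 4)
  C vs A: [4 vs 7, 3 vs 1, 2 vs 6] → C does not strictly dominate A (column X: 4 ≤ 7)
  C vs B: [4 vs 2, 3 vs 5, 2 vs 6] → C does not strictly dominate B (column Y: 3 ≤ 5)
No single strategy strictly dominates all others → no strictly dominant strategy.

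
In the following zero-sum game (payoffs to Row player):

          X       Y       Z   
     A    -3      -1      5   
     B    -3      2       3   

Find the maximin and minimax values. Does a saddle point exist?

Maximin = -3, Minimax = -3, Saddle: True

Work:
Row minimums: [-3, -3] → maximin = -3
Column maximums: [-3, 2, 5] → minimax = -3
Saddle point exists! Game value = -3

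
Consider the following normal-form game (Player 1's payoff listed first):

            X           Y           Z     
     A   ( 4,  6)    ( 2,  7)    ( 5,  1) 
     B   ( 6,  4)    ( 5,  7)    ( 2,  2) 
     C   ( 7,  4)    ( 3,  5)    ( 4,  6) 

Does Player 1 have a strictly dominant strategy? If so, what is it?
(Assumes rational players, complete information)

No strictly dominant strategy exists for Player 1

Work:
A strategy strictly dominates another if it gives a strictly higher payoff against every opponent action. Compare each pair of P1's strategies column-by-column:
  A vs B: [4 vs 6, 2 vs 5, 5 vs 2] → A does not strictly dominate B (column X: 4 ≤ 6)
  A vs C: [4 vs 7, 2 vs 3, 5 vs 4] → A does not strictly dominate C (column X: 4 ≤ 7)
  B vs A: [6 vs 4, 5 vs 2, 2 vs 5] → B does not strictly dominate A (column Z: 2 ≤ 5)
  B vs C: [6 vs 7, 5 vs 3, 2 vs 4] → B does not strictly dominate C (column X: 6 ≤ 7)
  C vs A: [7 vs 4, 3 vs 2, 4 vs 5] → C does not strictly dominate A (column Z: 4 ≤ 5)
  C vs B: [7 vs 6, 3 vs 5, 4 vs 2] → C does not strictly dominate B (column Y: 3 ≤ 5)
No single strategy strictly dominates all others → no strictly dominant strategy.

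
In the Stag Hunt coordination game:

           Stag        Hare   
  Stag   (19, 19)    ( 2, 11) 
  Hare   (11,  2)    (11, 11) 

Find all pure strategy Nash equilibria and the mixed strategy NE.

Pure NE: (Stag, Stag) and (Hare, Hare); Mixed NE: p = 0.5294, q = 0.5294

Work:
Check pure NE:
(Stag, Stag): (19, 19) - no unilateral deviation beneficial
(Hare, Hare): (11, 11) - no unilateral deviation beneficial
Mixed NE: P1 plays Stag with p = 0.5294, P2 plays Stag with q = 0.5294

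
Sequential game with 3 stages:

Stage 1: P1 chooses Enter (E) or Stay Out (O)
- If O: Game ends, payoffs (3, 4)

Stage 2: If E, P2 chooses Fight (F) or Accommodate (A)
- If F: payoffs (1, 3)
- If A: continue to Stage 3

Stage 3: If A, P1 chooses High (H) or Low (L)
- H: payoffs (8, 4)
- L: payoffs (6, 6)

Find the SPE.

SPE: (E, A, H); Outcome (8, 4)

Work:
Stage 3: P1 chooses H (8 vs 6)
Stage 2: P2: F->3, A->4 (anticipating H). Choose A
Stage 1: P1: O->3, E->8 (anticipating A, H). Choose E
SPE path: E -> A -> H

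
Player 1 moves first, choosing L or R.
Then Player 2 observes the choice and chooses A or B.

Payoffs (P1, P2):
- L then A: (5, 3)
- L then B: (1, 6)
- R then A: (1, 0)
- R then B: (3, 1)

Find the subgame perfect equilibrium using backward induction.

P1 plays R, P2 plays B after L and B after R; Payoff (3, 1)

Work:
Backward induction:
After L: P2 chooses B → P1 gets 1
After R: P2 chooses B → P1 gets 3
P1 chooses R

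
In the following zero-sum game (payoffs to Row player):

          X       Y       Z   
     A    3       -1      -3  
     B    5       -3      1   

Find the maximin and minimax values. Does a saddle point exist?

Maximin = -3, Minimax = -1, Saddle: False

Work:
Row minimums: [-3, -3] → maximin = -3
Column maximums: [5, -1, 1] → minimax = -1
No saddle point (maximin ≠ minimax). Mixed strategy needed.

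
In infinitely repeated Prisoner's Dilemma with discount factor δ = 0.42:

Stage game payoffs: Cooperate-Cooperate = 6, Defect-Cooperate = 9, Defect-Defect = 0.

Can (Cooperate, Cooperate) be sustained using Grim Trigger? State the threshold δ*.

δ* = 0.3333; since δ = 0.42 ≥ 0.3333, cooperation can be sustained

Work:
For Grim Trigger:
Cooperate forever: 6/(1-δ)
Defect then punished: 9 + 0·δ/(1-δ)
Need: 6/(1-δ) ≥ 9 + 0·δ/(1-δ)
Solving: δ ≥ (T-R)/(T-P) = (9-6)/(9-0) = 0.3333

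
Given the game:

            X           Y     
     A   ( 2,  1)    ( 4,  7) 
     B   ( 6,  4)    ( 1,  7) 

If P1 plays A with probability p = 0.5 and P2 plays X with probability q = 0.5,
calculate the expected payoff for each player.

E[P1] = 3.25, E[P2] = 4.75

Work:
E[P1] = p·q·π₁(A,X) + p·(1-q)·π₁(A,Y) + (1-p)·q·π₁(B,X) + (1-p)·(1-q)·π₁(B,Y)
= 0.5·0.5·2 + 0.5·0.5·4 + 0.5·0.5·6 + 0.5·0.5·1
= 3.25

E[P2] = 4.75 (similar calculation)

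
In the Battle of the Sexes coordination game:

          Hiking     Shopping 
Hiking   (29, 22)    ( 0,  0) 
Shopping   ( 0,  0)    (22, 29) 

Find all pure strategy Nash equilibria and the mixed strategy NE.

Pure NE: (Hiking, Hiking) and (Shopping, Shopping); Mixed NE: p = 0.5686, q = 0.4314

Work:
Check pure NE:
(Hiking, Hiking): (29, 22) - no unilateral deviation beneficial
(Shopping, Shopping): (22, 29) - no unilateral deviation beneficial
Mixed NE: P1 plays Hiking with p = 0.5686, P2 plays Hiking with q = 0.4314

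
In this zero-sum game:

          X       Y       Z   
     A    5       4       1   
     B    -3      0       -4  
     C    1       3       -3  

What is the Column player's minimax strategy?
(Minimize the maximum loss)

Column should play Z, value = 1

Work:
Column player minimizes Row's maximum payoff:
Column X: max payoff to Row = 5
Column Y: max payoff to Row = 4
Column Z: max payoff to Row = 1
Minimum is 1, achieved by column Z.
Minimax strategy: Z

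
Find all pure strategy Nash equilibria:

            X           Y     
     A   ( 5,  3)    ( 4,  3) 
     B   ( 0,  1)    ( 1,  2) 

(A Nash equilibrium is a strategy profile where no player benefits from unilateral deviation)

Nash equilibrium: (A, X), (A, Y)

Work:
Best responses:
  P1 vs X: payoffs [5, 0] → best response A (payoff 5)
  P1 vs Y: payoffs [4, 1] → best response A (payoff 4)
  P2 vs A: payoffs [3, 3] → best response X/Y (payoff 3)
  P2 vs B: payoffs [1, 2] → best response Y (payoff 2)
Mutual best responses: (A,X), (A,Y) → Nash equilibria.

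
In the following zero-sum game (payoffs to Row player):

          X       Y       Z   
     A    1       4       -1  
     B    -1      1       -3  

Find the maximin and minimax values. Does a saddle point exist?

Maximin = -1, Minimax = -1, Saddle: True

Work:
Row minimums: [-1, -3] → maximin = -1
Column maximums: [1, 4, -1] → minimax = -1
Saddle point exists! Game value = -1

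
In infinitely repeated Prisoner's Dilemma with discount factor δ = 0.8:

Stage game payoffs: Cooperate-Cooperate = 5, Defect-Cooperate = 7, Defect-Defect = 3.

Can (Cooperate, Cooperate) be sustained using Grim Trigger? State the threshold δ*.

δ* = 0.5; since δ = 0.8 ≥ 0.5, cooperation can be sustained

Work:
For Grim Trigger:
Cooperate forever: 5/(1-δ)
Defect then punished: 7 + 3·δ/(1-δ)
Need: 5/(1-δ) ≥ 7 + 3·δ/(1-δ)
Solving: δ ≥ (T-R)/(T-P) = (7-5)/(7-3) = 0.5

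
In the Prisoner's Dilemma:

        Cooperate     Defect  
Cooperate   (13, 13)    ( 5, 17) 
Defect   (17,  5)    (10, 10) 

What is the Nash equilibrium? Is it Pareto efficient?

(Defect, Defect) is NE; not Pareto efficient

Work:
Defect dominates Cooperate for both players:
If P2 cooperates: Defect (17) > Cooperate (13)
If P2 defects: Defect (10) > Cooperate (5)
NE: (Defect, Defect) with payoff (10, 10)
But (Cooperate, Cooperate) = (13, 13) Pareto dominates (10, 10)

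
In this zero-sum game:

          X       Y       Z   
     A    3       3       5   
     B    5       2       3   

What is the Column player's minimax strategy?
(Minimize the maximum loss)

Column should play Y, value = 3

Work:
Column player minimizes Row's maximum payoff:
Column X: max payoff to Row = 5
Column Y: max payoff to Row = 3
Column Z: max payoff to Row = 5
Minimum is 3, achieved by column Y.
Minimax strategy: Y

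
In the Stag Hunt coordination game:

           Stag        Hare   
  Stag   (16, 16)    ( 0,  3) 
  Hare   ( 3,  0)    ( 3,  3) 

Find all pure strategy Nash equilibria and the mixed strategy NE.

Pure NE: (Stag, Stag) and (Hare, Hare); Mixed NE: p = 0.1875, q = 0.1875

Work:
Check pure NE:
(Stag, Stag): (16, 16) - no unilateral deviation beneficial
(Hare, Hare): (3, 3) - no unilateral deviation beneficial
Mixed NE: P1 plays Stag with p = 0.1875, P2 plays Stag with q = 0.1875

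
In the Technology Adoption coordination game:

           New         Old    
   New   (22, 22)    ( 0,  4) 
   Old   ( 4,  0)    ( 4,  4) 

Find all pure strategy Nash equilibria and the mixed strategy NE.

Pure NE: (New, New) and (Old, Old); Mixed NE: p = 0.1818, q = 0.1818

Work:
Check pure NE:
(New, New): (22, 22) - no unilateral deviation beneficial
(Old, Old): (4, 4) - no unilateral deviation beneficial
Mixed NE: P1 plays New with p = 0.1818, P2 plays New with q = 0.1818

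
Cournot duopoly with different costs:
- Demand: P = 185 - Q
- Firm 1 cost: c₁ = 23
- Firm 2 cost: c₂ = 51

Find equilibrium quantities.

q₁* = 63.33, q₂* = 35.33

Work:
Reaction: q₁ = (185 - 23 - q₂)/2
Reaction: q₂ = (185 - 51 - q₁)/2
Solve simultaneously:
q₁* = (185 - 2×23 + 51)/3 = 63.33
q₂* = (185 - 2×51 + 23)/3 = 35.33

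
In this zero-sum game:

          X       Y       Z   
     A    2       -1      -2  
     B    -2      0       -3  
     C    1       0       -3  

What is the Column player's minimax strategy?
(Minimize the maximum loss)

Column should play Z, value = -2

Work:
Column player minimizes Row's maximum payoff:
Column X: max payoff to Row = 2
Column Y: max payoff to Row = 0
Column Z: max payoff to Row = -2
Minimum is -2, achieved by column Z.
Minimax strategy: Z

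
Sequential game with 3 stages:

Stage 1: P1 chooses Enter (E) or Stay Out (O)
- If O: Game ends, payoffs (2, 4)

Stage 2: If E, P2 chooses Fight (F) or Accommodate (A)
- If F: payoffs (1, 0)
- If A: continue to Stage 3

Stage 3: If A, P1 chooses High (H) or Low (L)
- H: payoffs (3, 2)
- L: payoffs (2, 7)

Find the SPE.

SPE: (E, A, H); Outcome (3, 2)

Work:
Stage 3: P1 chooses H (3 vs 2)
Stage 2: P2: F->0, A->2 (anticipating H). Choose A
Stage 1: P1: O->2, E->3 (anticipating A, H). Choose E
SPE path: E -> A -> H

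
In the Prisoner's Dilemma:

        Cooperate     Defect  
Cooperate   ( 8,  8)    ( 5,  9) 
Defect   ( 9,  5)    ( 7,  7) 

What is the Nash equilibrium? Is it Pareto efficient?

(Defect, Defect) is NE; not Pareto efficient

Work:
Defect dominates Cooperate for both players:
If P2 cooperates: Defect (9) > Cooperate (8)
If P2 defects: Defect (7) > Cooperate (5)
NE: (Defect, Defect) with payoff (7, 7)
But (Cooperate, Cooperate) = (8, 8) Pareto dominates (7, 7)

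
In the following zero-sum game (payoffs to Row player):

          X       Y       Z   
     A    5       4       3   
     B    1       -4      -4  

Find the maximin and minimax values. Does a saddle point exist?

Maximin = 3, Minimax = 3, Saddle: True

Work:
Row minimums: [3, -4] → maximin = 3
Column maximums: [5, 4, 3] → minimax = 3
Saddle point exists! Game value = 3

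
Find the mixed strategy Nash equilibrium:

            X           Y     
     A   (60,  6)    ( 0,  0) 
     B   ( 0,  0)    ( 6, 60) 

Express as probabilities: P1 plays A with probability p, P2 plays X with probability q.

p = 0.9091, q = 0.0909

Work:
Find probabilities that make opponent indifferent:
P2 chooses q to make P1 indifferent between A and B
P1 chooses p to make P2 indifferent between X and Y
Mixed NE: P1 plays (A: 0.9091, B: 0.0909), P2 plays (X: 0.0909, Y: 0.9091)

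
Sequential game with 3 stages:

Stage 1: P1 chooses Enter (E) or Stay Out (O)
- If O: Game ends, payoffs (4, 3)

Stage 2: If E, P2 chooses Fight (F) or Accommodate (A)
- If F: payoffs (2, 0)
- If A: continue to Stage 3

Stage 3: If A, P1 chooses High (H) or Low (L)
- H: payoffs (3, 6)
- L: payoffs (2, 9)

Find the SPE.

SPE: (O, A, H); Outcome (4, 3)

Work:
Stage 3: P1 chooses H (3 vs 2)
Stage 2: P2: F->0, A->6 (anticipating H). Choose A
Stage 1: P1: O->4, E->3 (anticipating A, H). Choose O
SPE path: O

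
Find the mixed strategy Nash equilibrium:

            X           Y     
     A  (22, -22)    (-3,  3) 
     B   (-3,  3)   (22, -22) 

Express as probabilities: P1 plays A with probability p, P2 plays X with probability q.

p = 0.5, q = 0.5

Work:
Find probabilities that make opponent indifferent:
P2 chooses q to make P1 indifferent between A and B
P1 chooses p to make P2 indifferent between X and Y
Mixed NE: P1 plays (A: 0.5, B: 0.5), P2 plays (X: 0.5, Y: 0.5)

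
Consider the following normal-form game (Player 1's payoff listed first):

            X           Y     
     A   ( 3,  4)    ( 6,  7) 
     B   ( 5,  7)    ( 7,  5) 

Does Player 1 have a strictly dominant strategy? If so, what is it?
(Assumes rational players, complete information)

Yes, Player 1's strictly dominant strategy is B

Work:
A strategy strictly dominates another if it gives a strictly higher payoff against every opponent action. Compare each pair of P1's strategies column-by-column:
  A vs B: [3 vs 5, 6 vs 7] → A does not strictly dominate B (column X: 3 ≤ 5)
  B vs A: [5 vs 3, 7 vs 6] → B strictly dominates A
B strictly dominates every other strategy → strictly dominant.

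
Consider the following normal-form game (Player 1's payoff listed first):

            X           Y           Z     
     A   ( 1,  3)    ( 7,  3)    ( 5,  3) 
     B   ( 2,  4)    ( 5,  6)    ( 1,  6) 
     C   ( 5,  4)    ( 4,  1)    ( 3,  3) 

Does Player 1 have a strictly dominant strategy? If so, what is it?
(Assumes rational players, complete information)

No strictly dominant strategy exists for Player 1

Work:
A strategy strictly dominates another if it gives a strictly higher payoff against every opponent action. Compare each pair of P1's strategies column-by-column:
  A vs B: [1 vs 2, 7 vs 5, 5 vs 1] → A does not strictly dominate B (column X: 1 ≤ 2)
  A vs C: [1 vs 5, 7 vs 4, 5 vs 3] → A does not strictly dominate C (column X: 1 ≤ 5)
  B vs A: [2 vs 1, 5 vs 7, 1 vs 5] → B does not strictly dominate A (column Y: 5 ≤ 7)
  B vs C: [2 vs 5, 5 vs 4, 1 vs 3] → B does not strictly dominate C (column X: 2 ≤ 5)
  C vs A: [5 vs 1, 4 vs 7, 3 vs 5] → C does not strictly dominate A (column Y: 4 ≤ 7)
  C vs B: [5 vs 2, 4 vs 5, 3 vs 1] → C does not strictly dominate B (column Y: 4 ≤ 5)
No single strategy strictly dominates all others → no strictly dominant strategy.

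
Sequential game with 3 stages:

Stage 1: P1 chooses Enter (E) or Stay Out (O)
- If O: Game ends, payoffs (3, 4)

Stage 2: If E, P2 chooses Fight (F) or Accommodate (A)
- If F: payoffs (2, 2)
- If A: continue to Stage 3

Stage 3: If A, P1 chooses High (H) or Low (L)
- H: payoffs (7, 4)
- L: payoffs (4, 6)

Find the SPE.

SPE: (E, A, H); Outcome (7, 4)

Work:
Stage 3: P1 chooses H (7 vs 4)
Stage 2: P2: F->2, A->4 (anticipating H). Choose A
Stage 1: P1: O->3, E->7 (anticipating A, H). Choose E
SPE path: E -> A -> H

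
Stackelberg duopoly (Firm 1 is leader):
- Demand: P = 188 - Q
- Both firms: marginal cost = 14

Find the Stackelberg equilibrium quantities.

q₁* (leader) = 87.0, q₂* (follower) = 43.5

Work:
Follower's reaction: q₂ = (a - c - q₁)/2
Leader substitutes: π₁ = q₁·(a - q₁ - (a-c-q₁)/2 - c)
FOC: q₁* = (188 - 14)/2 = 87.00
Then: q₂* = (188 - 14 - 87.0)/2 = 43.50
Leader has first-mover advantage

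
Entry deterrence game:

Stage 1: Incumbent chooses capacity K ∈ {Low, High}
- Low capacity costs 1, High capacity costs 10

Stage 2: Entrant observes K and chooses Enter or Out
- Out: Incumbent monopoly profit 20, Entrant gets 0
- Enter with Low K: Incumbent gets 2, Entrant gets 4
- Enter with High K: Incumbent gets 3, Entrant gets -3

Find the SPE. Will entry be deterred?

SPE: (High, Enter|Low, Out|High); Entry deterred. Incumbent net profit = 10

Work:
After Low K: Entrant enters (4 > 0)
After High K: Entrant stays out (-3 < 0)
Incumbent: Low → 2−1=1, High → 20−10=10
Incumbent chooses High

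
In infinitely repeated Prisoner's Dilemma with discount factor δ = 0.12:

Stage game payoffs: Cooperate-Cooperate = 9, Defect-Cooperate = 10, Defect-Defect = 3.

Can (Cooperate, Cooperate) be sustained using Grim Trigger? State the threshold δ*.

δ* = 0.1429; since δ = 0.12 < 0.1429, cooperation cannot be sustained

Work:
For Grim Trigger:
Cooperate forever: 9/(1-δ)
Defect then punished: 10 + 3·δ/(1-δ)
Need: 9/(1-δ) ≥ 10 + 3·δ/(1-δ)
Solving: δ ≥ (T-R)/(T-P) = (10-9)/(10-3) = 0.1429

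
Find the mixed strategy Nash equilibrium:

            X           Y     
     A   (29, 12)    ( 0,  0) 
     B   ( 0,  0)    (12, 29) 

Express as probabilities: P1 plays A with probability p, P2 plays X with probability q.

p = 0.7073, q = 0.2927

Work:
Find probabilities that make opponent indifferent:
P2 chooses q to make P1 indifferent between A and B
P1 chooses p to make P2 indifferent between X and Y
Mixed NE: P1 plays (A: 0.7073, B: 0.2927), P2 plays (X: 0.2927, Y: 0.7073)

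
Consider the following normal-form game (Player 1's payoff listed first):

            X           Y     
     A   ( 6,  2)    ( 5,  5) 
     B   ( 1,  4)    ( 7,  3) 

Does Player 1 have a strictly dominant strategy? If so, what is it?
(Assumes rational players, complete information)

No strictly dominant strategy exists for Player 1

Work:
A strategy strictly dominates another if it gives a strictly higher payoff against every opponent action. Compare each pair of P1's strategies column-by-column:
  A vs B: [6 vs 1, 5 vs 7] → A does not strictly dominate B (column Y: 5 ≤ 7)
  B vs A: [1 vs 6, 7 vs 5] → B does not strictly dominate A (column X: 1 ≤ 6)
No single strategy strictly dominates all others → no strictly dominant strategy.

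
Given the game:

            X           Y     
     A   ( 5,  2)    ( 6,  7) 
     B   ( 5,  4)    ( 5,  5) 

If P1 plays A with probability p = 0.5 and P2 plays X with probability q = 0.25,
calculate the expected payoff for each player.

E[P1] = 5.375, E[P2] = 5.25

Work:
E[P1] = p·q·π₁(A,X) + p·(1-q)·π₁(A,Y) + (1-p)·q·π₁(B,X) + (1-p)·(1-q)·π₁(B,Y)
= 0.5·0.25·5 + 0.5·0.75·6 + 0.5·0.25·5 + 0.5·0.75·5
= 5.375

E[P2] = 5.25 (similar calculation)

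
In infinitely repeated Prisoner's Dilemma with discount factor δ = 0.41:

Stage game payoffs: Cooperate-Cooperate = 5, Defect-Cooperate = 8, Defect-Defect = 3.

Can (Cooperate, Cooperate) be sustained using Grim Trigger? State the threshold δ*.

δ* = 0.6; since δ = 0.41 < 0.6, cooperation cannot be sustained

Work:
For Grim Trigger:
Cooperate forever: 5/(1-δ)
Defect then punished: 8 + 3·δ/(1-δ)
Need: 5/(1-δ) ≥ 8 + 3·δ/(1-δ)
Solving: δ ≥ (T-R)/(T-P) = (8-5)/(8-3) = 0.6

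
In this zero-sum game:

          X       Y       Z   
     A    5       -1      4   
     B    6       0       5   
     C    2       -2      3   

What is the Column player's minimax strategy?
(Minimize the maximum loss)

Column should play Y, value = 0

Work:
Column player minimizes Row's maximum payoff:
Column X: max payoff to Row = 6
Column Y: max payoff to Row = 0
Column Z: max payoff to Row = 5
Minimum is 0, achieved by column Y.
Minimax strategy: Y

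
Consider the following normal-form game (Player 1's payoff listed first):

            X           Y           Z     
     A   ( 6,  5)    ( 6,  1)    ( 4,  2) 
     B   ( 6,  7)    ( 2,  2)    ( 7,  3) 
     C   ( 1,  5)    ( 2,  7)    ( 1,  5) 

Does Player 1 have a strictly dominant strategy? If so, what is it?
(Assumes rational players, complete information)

No strictly dominant strategy exists for Player 1

Work:
A strategy strictly dominates another if it gives a strictly higher payoff against every opponent action. Compare each pair of P1's strategies column-by-column:
  A vs B: [6 vs 6, 6 vs 2, 4 vs 7] → A does not strictly dominate B (column X: 6 ≤ 6)
  A vs C: [6 vs 1, 6 vs 2, 4 vs 1] → A strictly dominates C
  B vs A: [6 vs 6, 2 vs 6, 7 vs 4] → B does not strictly dominate A (column X: 6 ≤ 6)
  B vs C: [6 vs 1, 2 vs 2, 7 vs 1] → B does not strictly dominate C (column Y: 2 ≤ 2)
  C vs A: [1 vs 6, 2 vs 6, 1 vs 4] → C does not strictly dominate A (column X: 1 ≤ 6)
  C vs B: [1 vs 6, 2 vs 2, 1 vs 7] → C does not strictly dominate B (column X: 1 ≤ 6)
No single strategy strictly dominates all others → no strictly dominant strategy.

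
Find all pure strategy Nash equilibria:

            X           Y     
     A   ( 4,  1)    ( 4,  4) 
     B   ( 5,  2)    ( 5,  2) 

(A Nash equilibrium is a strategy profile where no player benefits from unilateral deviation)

Nash equilibrium: (B, X), (B, Y)

Work:
Best responses:
  P1 vs X: payoffs [4, 5] → best response B (payoff 5)
  P1 vs Y: payoffs [4, 5] → best response B (payoff 5)
  P2 vs A: payoffs [1, 4] → best response Y (payoff 4)
  P2 vs B: payoffs [2, 2] → best response X/Y (payoff 2)
Mutual best responses: (B,X), (B,Y) → Nash equilibria.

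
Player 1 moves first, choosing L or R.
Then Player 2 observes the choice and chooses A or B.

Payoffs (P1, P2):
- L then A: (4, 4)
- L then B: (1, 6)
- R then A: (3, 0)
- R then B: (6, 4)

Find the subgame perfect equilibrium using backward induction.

P1 plays R, P2 plays B after L and B after R; Payoff (6, 4)

Work:
Backward induction:
After L: P2 chooses B → P1 gets 1
After R: P2 chooses B → P1 gets 6
P1 chooses R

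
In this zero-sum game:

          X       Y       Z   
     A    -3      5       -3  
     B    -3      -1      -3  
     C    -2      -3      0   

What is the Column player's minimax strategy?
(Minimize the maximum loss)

Column should play X, value = -2

Work:
Column player minimizes Row's maximum payoff:
Column X: max payoff to Row = -2
Column Y: max payoff to Row = 5
Column Z: max payoff to Row = 0
Minimum is -2, achieved by column X.
Minimax strategy: X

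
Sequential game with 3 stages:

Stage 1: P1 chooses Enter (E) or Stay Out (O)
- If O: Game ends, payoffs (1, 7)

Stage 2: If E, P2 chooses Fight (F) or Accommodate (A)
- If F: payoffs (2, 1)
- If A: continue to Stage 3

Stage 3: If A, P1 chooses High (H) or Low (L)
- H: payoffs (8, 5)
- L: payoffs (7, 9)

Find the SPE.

SPE: (E, A, H); Outcome (8, 5)

Work:
Stage 3: P1 chooses H (8 vs 7)
Stage 2: P2: F->1, A->5 (anticipating H). Choose A
Stage 1: P1: O->1, E->8 (anticipating A, H). Choose E
SPE path: E -> A -> H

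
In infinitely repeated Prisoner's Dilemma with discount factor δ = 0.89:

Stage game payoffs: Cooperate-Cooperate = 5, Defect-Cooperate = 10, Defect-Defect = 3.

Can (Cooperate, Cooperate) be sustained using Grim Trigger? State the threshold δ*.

δ* = 0.7143; since δ = 0.89 ≥ 0.7143, cooperation can be sustained

Work:
For Grim Trigger:
Cooperate forever: 5/(1-δ)
Defect then punished: 10 + 3·δ/(1-δ)
Need: 5/(1-δ) ≥ 10 + 3·δ/(1-δ)
Solving: δ ≥ (T-R)/(T-P) = (10-5)/(10-3) = 0.7143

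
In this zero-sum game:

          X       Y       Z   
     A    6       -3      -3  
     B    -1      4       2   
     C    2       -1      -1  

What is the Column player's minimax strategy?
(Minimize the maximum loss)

Column should play Z, value = 2

Work:
Column player minimizes Row's maximum payoff:
Column X: max payoff to Row = 6
Column Y: max payoff to Row = 4
Column Z: max payoff to Row = 2
Minimum is 2, achieved by column Z.
Minimax strategy: Z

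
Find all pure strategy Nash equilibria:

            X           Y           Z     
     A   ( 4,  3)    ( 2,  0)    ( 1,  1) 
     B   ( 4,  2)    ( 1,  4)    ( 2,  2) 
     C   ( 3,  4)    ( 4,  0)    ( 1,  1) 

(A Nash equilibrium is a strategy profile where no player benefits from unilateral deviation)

Nash equilibrium: (A, X)

Work:
Best responses:
  P1 vs X: payoffs [4, 4, 3] → best response A/B (payoff 4)
  P1 vs Y: payoffs [2, 1, 4] → best response C (payoff 4)
  P1 vs Z: payoffs [1, 2, 1] → best response B (payoff 2)
  P2 vs A: payoffs [3, 0, 1] → best response X (payoff 3)
  P2 vs B: payoffs [2, 4, 2] → best response Y (payoff 4)
  P2 vs C: payoffs [4, 0, 1] → best response X (payoff 4)
Mutual best responses: (A,X) → Nash equilibria.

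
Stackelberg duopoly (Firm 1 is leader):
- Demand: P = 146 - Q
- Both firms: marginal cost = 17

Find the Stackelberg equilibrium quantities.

q₁* (leader) = 64.5, q₂* (follower) = 32.25

Work:
Follower's reaction: q₂ = (a - c - q₁)/2
Leader substitutes: π₁ = q₁·(a - q₁ - (a-c-q₁)/2 - c)
FOC: q₁* = (146 - 17)/2 = 64.50
Then: q₂* = (146 - 17 - 64.5)/2 = 32.25
Leader has first-mover advantage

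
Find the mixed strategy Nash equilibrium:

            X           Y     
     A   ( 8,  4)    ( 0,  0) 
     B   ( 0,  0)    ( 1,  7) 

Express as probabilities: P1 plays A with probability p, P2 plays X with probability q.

p = 0.6364, q = 0.1111

Work:
Find probabilities that make opponent indifferent:
P2 chooses q to make P1 indifferent between A and B
P1 chooses p to make P2 indifferent between X and Y
Mixed NE: P1 plays (A: 0.6364, B: 0.3636), P2 plays (X: 0.1111, Y: 0.8889)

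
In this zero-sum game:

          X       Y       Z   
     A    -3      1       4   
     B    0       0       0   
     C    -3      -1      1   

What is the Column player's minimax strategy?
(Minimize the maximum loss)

Column should play X, value = 0

Work:
Column player minimizes Row's maximum payoff:
Column X: max payoff to Row = 0
Column Y: max payoff to Row = 1
Column Z: max payoff to Row = 4
Minimum is 0, achieved by column X.
Minimax strategy: X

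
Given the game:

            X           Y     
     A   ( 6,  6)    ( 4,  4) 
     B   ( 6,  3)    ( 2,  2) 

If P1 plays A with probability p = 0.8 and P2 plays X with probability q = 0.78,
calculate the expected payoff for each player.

E[P1] = 5.472, E[P2] = 5.004

Work:
E[P1] = p·q·π₁(A,X) + p·(1-q)·π₁(A,Y) + (1-p)·q·π₁(B,X) + (1-p)·(1-q)·π₁(B,Y)
= 0.8·0.78·6 + 0.8·0.22·4 + 0.2·0.78·6 + 0.2·0.22·2
= 5.472

E[P2] = 5.004 (similar calculation)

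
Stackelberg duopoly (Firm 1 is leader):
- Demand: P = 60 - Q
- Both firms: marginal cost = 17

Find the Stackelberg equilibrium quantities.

q₁* (leader) = 21.5, q₂* (follower) = 10.75

Work:
Follower's reaction: q₂ = (a - c - q₁)/2
Leader substitutes: π₁ = q₁·(a - q₁ - (a-c-q₁)/2 - c)
FOC: q₁* = (60 - 17)/2 = 21.50
Then: q₂* = (60 - 17 - 21.5)/2 = 10.75
Leader has first-mover advantage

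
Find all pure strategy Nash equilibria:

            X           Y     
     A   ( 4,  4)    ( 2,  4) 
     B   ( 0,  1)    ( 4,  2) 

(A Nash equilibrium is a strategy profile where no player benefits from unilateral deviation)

Nash equilibrium: (A, X), (B, Y)

Work:
Best responses:
  P1 vs X: payoffs [4, 0] → best response A (payoff 4)
  P1 vs Y: payoffs [2, 4] → best response B (payoff 4)
  P2 vs A: payoffs [4, 4] → best response X/Y (payoff 4)
  P2 vs B: payoffs [1, 2] → best response Y (payoff 2)
Mutual best responses: (A,X), (B,Y) → Nash equilibria.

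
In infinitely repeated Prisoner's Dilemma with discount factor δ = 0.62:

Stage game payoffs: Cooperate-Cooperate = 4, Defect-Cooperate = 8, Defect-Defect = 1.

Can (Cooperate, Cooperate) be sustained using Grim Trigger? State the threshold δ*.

δ* = 0.5714; since δ = 0.62 ≥ 0.5714, cooperation can be sustained

Work:
For Grim Trigger:
Cooperate forever: 4/(1-δ)
Defect then punished: 8 + 1·δ/(1-δ)
Need: 4/(1-δ) ≥ 8 + 1·δ/(1-δ)
Solving: δ ≥ (T-R)/(T-P) = (8-4)/(8-1) = 0.5714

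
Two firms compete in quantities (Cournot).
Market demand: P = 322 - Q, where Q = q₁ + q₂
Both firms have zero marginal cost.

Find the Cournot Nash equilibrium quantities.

q₁* = q₂* = 107.33; P* = 107.33

Work:
Profit: π_i = P·q_i = (a - q_i - q_j)·q_i
FOC: ∂π_i/∂q_i = a - 2q_i - q_j = 0
Reaction function: q_i = (322 - q_j)/2
Symmetry: q* = 322/3 = 107.33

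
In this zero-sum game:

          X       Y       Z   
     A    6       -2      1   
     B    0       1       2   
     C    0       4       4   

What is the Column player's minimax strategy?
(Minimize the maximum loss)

Column should play Y or Z (all achieve the minimum), value = 4

Work:
Column player minimizes Row's maximum payoff:
Column X: max payoff to Row = 6
Column Y: max payoff to Row = 4
Column Z: max payoff to Row = 4
Minimum is 4, achieved by columns Y, Z (tied).
Each of Y or Z is a minimax strategy.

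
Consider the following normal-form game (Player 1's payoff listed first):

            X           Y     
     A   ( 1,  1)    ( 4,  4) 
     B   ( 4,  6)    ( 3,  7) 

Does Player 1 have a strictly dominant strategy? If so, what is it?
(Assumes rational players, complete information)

No strictly dominant strategy exists for Player 1

Work:
A strategy strictly dominates another if it gives a strictly higher payoff against every opponent action. Compare each pair of P1's strategies column-by-column:
  A vs B: [1 vs 4, 4 vs 3] → A does not strictly dominate B (column X: 1 ≤ 4)
  B vs A: [4 vs 1, 3 vs 4] → B does not strictly dominate A (column Y: 3 ≤ 4)
No single strategy strictly dominates all others → no strictly dominant strategy.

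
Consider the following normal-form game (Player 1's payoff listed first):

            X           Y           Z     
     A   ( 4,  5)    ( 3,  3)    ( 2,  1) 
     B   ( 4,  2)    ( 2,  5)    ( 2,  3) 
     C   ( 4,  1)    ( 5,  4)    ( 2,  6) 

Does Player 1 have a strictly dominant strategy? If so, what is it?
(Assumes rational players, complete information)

No strictly dominant strategy exists for Player 1

Work:
A strategy strictly dominates another if it gives a strictly higher payoff against every opponent action. Compare each pair of P1's strategies column-by-column:
  A vs B: [4 vs 4, 3 vs 2, 2 vs 2] → A does not strictly dominate B (column X: 4 ≤ 4)
  A vs C: [4 vs 4, 3 vs 5, 2 vs 2] → A does not strictly dominate C (column X: 4 ≤ 4)
  B vs A: [4 vs 4, 2 vs 3, 2 vs 2] → B does not strictly dominate A (column X: 4 ≤ 4)
  B vs C: [4 vs 4, 2 vs 5, 2 vs 2] → B does not strictly dominate C (column X: 4 ≤ 4)
  C vs A: [4 vs 4, 5 vs 3, 2 vs 2] → C does not strictly dominate A (column X: 4 ≤ 4)
  C vs B: [4 vs 4, 5 vs 2, 2 vs 2] → C does not strictly dominate B (column X: 4 ≤ 4)
No single strategy strictly dominates all others → no strictly dominant strategy.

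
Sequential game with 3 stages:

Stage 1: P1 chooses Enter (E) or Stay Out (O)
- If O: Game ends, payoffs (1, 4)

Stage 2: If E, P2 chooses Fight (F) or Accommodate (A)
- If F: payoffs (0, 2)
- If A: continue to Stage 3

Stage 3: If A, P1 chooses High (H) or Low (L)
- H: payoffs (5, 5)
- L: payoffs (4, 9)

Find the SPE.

SPE: (E, A, H); Outcome (5, 5)

Work:
Stage 3: P1 chooses H (5 vs 4)
Stage 2: P2: F->2, A->5 (anticipating H). Choose A
Stage 1: P1: O->1, E->5 (anticipating A, H). Choose E
SPE path: E -> A -> H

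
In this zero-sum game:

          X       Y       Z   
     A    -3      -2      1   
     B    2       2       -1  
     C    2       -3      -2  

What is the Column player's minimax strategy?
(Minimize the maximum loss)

Column should play Z, value = 1

Work:
Column player minimizes Row's maximum payoff:
Column X: max payoff to Row = 2
Column Y: max payoff to Row = 2
Column Z: max payoff to Row = 1
Minimum is 1, achieved by column Z.
Minimax strategy: Z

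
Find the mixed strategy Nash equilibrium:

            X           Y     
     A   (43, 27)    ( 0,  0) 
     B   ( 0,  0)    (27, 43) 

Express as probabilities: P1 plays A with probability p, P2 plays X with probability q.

p = 0.6143, q = 0.3857

Work:
Find probabilities that make opponent indifferent:
P2 chooses q to make P1 indifferent between A and B
P1 chooses p to make P2 indifferent between X and Y
Mixed NE: P1 plays (A: 0.6143, B: 0.3857), P2 plays (X: 0.3857, Y: 0.6143)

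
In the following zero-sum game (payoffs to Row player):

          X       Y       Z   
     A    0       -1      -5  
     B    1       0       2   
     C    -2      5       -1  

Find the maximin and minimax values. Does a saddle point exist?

Maximin = 0, Minimax = 1, Saddle: False

Work:
Row minimums: [-5, 0, -2] → maximin = 0
Column maximums: [1, 5, 2] → minimax = 1
No saddle point (maximin ≠ minimax). Mixed strategy needed.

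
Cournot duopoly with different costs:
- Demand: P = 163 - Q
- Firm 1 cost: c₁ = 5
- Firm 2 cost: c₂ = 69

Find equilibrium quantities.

q₁* = 74.0, q₂* = 10.0

Work:
Reaction: q₁ = (163 - 5 - q₂)/2
Reaction: q₂ = (163 - 69 - q₁)/2
Solve simultaneously:
q₁* = (163 - 2×5 + 69)/3 = 74.0
q₂* = (163 - 2×69 + 5)/3 = 10.0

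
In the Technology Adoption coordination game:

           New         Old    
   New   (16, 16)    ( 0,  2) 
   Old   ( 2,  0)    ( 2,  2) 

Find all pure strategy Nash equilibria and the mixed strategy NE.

Pure NE: (New, New) and (Old, Old); Mixed NE: p = 0.125, q = 0.125

Work:
Check pure NE:
(New, New): (16, 16) - no unilateral deviation beneficial
(Old, Old): (2, 2) - no unilateral deviation beneficial
Mixed NE: P1 plays New with p = 0.125, P2 plays New with q = 0.125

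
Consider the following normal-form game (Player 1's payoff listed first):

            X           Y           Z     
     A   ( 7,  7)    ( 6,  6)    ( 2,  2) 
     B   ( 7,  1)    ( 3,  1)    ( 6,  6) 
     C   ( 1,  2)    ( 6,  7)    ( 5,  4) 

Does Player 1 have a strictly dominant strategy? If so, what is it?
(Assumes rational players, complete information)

No strictly dominant strategy exists for Player 1

Work:
A strategy strictly dominates another if it gives a strictly higher payoff against every opponent action. Compare each pair of P1's strategies column-by-column:
  A vs B: [7 vs 7, 6 vs 3, 2 vs 6] → A does not strictly dominate B (column X: 7 ≤ 7)
  A vs C: [7 vs 1, 6 vs 6, 2 vs 5] → A does not strictly dominate C (column Y: 6 ≤ 6)
  B vs A: [7 vs 7, 3 vs 6, 6 vs 2] → B does not strictly dominate A (column X: 7 ≤ 7)
  B vs C: [7 vs 1, 3 vs 6, 6 vs 5] → B does not strictly dominate C (column Y: 3 ≤ 6)
  C vs A: [1 vs 7, 6 vs 6, 5 vs 2] → C does not strictly dominate A (column X: 1 ≤ 7)
  C vs B: [1 vs 7, 6 vs 3, 5 vs 6] → C does not strictly dominate B (column X: 1 ≤ 7)
No single strategy strictly dominates all others → no strictly dominant strategy.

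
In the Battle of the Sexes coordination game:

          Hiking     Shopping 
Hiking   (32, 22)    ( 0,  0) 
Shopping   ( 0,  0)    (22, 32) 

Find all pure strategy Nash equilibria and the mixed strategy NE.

Pure NE: (Hiking, Hiking) and (Shopping, Shopping); Mixed NE: p = 0.5926, q = 0.4074

Work:
Check pure NE:
(Hiking, Hiking): (32, 22) - no unilateral deviation beneficial
(Shopping, Shopping): (22, 32) - no unilateral deviation beneficial
Mixed NE: P1 plays Hiking with p = 0.5926, P2 plays Hiking with q = 0.4074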